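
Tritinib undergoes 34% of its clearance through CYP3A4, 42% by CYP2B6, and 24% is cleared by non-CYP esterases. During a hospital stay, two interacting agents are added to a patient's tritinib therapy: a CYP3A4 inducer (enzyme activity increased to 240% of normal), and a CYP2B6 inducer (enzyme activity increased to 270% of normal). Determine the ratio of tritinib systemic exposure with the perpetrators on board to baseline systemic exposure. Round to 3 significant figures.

CYP3A4: 0.34 × 2.4 = 0.816
CYP2B6: 0.42 × 2.7 = 1.134
Other: 0.24 (unchanged)
Relative clearance = 0.816 + 1.134 + 0.24 = 2.19.
Because systemic exposure varies inversely with clearance, the combined effect is 1 / 2.19 = 0.457.

0.457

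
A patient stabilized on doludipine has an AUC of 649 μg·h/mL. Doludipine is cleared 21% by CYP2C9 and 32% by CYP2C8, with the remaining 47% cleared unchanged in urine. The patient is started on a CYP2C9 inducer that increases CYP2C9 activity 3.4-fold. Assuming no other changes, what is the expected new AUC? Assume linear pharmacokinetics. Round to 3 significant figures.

CYP2C9: 0.21 × 3.4 = 0.714
CYP2C8: 0.32 (unchanged)
Other: 0.47 (unchanged)
CL_new/CL_old = 0.714 + 0.32 + 0.47 = 1.504.
AUC ∝ 1/CL, so new value = 649 / 1.504 = 432 μg·h/mL.

432 μg·h/mL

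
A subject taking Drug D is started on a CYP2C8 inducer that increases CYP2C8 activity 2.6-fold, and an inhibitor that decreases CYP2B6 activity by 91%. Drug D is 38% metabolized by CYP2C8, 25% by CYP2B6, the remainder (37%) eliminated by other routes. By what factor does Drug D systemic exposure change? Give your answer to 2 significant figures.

0.72

The CYP2C8 pathway (38% of clearance) is boosted to 2.6× activity: 0.38 × 2.6 = 0.988.
The CYP2B6 pathway (25% of clearance) drops to 0.09× activity: 0.25 × 0.09 = 0.0225.
Non-CYP routes (37%) are unchanged.
New clearance relative to baseline: 0.988 + 0.0225 + 0.37 = 1.3805.
Net systemic exposure ratio = 1 / 1.3805 = 0.72.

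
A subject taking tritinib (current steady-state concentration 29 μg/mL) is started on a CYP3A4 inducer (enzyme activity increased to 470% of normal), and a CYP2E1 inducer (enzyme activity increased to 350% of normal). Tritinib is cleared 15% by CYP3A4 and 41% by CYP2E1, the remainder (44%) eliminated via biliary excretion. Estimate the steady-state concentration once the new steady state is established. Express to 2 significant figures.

CYP3A4: 0.15 × 4.7 = 0.705
CYP2E1: 0.41 × 3.5 = 1.435
Other: 0.44 (unchanged)
New clearance relative to baseline: 0.705 + 1.435 + 0.44 = 2.58.
Dividing the baseline by the relative clearance: 29 / 2.58 = 11 μg/mL.

11 μg/mL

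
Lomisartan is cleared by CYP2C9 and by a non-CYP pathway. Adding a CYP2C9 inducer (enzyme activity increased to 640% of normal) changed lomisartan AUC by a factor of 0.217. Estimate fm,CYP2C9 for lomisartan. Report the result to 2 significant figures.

0.67

Call the CYP2C9 fraction fm. After the interaction, CL_new/CL_old = fm × 6.4 + (1 − fm).
AUC ratio = 1 / (new CL fraction), so new CL fraction = 1 / 0.217 = 4.608.
fm × 6.4 + 1 − fm = 4.608  ⇒  fm × (6.4 − 1) = 3.608  ⇒  fm = 0.67.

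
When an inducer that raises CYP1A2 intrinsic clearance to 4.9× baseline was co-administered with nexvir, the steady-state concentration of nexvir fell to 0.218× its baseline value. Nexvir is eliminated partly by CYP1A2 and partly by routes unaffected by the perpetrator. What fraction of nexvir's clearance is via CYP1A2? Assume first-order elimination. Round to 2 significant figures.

0.92

Let x = fm,CYP1A2. Because steady-state concentration ∝ 1/CL, relative clearance rose to 1/0.218 = 4.587.
Setting x·4.9 + (1 − x) = 4.587 and solving: x = (4.587 − 1)/(4.9 − 1) = 0.92.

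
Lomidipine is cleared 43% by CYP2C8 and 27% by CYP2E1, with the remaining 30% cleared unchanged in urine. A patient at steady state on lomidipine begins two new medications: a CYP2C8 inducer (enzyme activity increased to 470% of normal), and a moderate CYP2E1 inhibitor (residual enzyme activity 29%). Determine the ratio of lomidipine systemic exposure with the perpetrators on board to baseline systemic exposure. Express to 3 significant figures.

0.417

The CYP2C8 pathway (43% of clearance) increases to 4.7× activity: 0.43 × 4.7 = 2.021.
The CYP2E1 pathway (27% of clearance) falls to 0.29× activity: 0.27 × 0.29 = 0.0783.
The remaining 30% of clearance is unaffected.
New clearance relative to baseline: 2.021 + 0.0783 + 0.3 = 2.3993.
Because systemic exposure varies inversely with clearance, the combined effect is 1 / 2.3993 = 0.417.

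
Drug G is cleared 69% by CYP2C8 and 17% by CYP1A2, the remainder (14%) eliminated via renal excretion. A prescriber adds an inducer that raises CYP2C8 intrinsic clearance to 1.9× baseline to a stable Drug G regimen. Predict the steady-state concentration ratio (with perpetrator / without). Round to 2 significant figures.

The CYP2C8 pathway (69% of clearance) increases to 1.9× activity: 0.69 × 1.9 = 1.311.
CYP1A2 (17%) and the residual 14% are unaffected.
New clearance relative to baseline: 1.311 + 0.17 + 0.14 = 1.621.
Steady-state concentration ratio = CL_old/CL_new = 1 / 1.621 = 0.62.

0.62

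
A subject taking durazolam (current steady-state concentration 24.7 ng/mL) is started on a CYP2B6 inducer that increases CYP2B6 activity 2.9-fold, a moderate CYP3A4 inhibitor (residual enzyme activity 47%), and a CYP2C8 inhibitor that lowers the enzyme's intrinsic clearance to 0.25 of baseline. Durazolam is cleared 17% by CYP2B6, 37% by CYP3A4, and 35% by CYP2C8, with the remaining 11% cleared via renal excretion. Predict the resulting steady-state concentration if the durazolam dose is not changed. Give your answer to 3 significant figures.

28.6 ng/mL

The CYP2B6 pathway (17% of clearance) increases to 2.9× activity: 0.17 × 2.9 = 0.493.
The CYP3A4 pathway (37% of clearance) falls to 0.47× activity: 0.37 × 0.47 = 0.1739.
The CYP2C8 pathway (35% of clearance) drops to 0.25× activity: 0.35 × 0.25 = 0.0875.
The remaining 11% of clearance is unaffected.
Relative clearance = 0.493 + 0.1739 + 0.0875 + 0.11 = 0.8644.
Dividing the baseline by the relative clearance: 24.7 / 0.8644 = 28.6 ng/mL.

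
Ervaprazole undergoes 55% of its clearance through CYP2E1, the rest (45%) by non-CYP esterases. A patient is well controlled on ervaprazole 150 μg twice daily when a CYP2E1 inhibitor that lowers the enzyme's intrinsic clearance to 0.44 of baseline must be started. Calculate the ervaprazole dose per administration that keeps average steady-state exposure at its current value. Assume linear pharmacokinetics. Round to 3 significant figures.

104 μg

CYP2E1: 0.55 × 0.44 = 0.242
Other: 0.45 (unchanged)
Relative clearance = 0.242 + 0.45 = 0.692.
To maintain the same steady-state level, dose must scale with clearance: new dose = 150 × 0.692 = 104 μg.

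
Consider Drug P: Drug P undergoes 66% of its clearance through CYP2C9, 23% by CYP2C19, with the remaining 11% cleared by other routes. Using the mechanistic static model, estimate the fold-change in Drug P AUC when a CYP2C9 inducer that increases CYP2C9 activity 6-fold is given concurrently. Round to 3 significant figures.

0.233

The CYP2C9 pathway (66% of clearance) is boosted to 6× activity: 0.66 × 6 = 3.96.
CYP2C19 (23%) and the residual 11% are unaffected.
Relative clearance = 3.96 + 0.23 + 0.11 = 4.3.
AUC is inversely proportional to clearance, so the fold-change is 1 / 4.3 = 0.233.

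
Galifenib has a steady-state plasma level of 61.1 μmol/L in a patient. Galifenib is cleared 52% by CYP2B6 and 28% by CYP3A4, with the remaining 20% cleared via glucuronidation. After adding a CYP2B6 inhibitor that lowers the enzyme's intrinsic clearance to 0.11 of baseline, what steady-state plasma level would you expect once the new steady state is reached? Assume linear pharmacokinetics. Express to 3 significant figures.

114 μmol/L

The CYP2B6 pathway (52% of clearance) is reduced to 0.11× activity: 0.52 × 0.11 = 0.0572.
CYP3A4 (28%) and the residual 20% are unaffected.
Relative clearance = 0.0572 + 0.28 + 0.2 = 0.5372.
With dosing unchanged, steady-state plasma level scales as 1/CL: 61.1 / 0.5372 = 114 μmol/L.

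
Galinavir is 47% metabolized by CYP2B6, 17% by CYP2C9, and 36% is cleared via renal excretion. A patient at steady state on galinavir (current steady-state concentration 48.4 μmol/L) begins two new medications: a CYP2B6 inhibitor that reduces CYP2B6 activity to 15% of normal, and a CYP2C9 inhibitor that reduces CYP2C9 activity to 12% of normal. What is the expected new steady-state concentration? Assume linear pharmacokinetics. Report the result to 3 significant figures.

CYP2B6: 0.47 × 0.15 = 0.0705
CYP2C9: 0.17 × 0.12 = 0.0204
Other: 0.36 (unchanged)
Relative clearance = 0.0705 + 0.0204 + 0.36 = 0.4509.
New steady-state concentration = 48.4 / 0.4509 = 107 μmol/L (concentration scales inversely with clearance).

107 μmol/L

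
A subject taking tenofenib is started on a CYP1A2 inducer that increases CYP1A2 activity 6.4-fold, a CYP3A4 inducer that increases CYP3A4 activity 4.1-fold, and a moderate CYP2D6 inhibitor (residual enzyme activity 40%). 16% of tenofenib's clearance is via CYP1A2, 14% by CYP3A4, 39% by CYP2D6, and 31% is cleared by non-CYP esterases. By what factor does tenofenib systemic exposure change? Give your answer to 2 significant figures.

The CYP1A2 pathway (16% of clearance) increases to 6.4× activity: 0.16 × 6.4 = 1.024.
The CYP3A4 pathway (14% of clearance) is boosted to 4.1× activity: 0.14 × 4.1 = 0.574.
The CYP2D6 pathway (39% of clearance) is reduced to 0.4× activity: 0.39 × 0.4 = 0.156.
Non-CYP routes (31%) are unchanged.
New clearance relative to baseline: 1.024 + 0.574 + 0.156 + 0.31 = 2.064.
Because systemic exposure varies inversely with clearance, the combined effect is 1 / 2.064 = 0.48.

0.48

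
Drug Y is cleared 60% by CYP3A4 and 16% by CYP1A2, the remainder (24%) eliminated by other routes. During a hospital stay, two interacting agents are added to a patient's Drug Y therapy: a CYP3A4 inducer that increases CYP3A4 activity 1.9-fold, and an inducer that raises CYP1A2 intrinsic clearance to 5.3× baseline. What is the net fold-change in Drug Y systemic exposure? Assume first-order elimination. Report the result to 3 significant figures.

The CYP3A4 pathway (60% of clearance) increases to 1.9× activity: 0.6 × 1.9 = 1.14.
The CYP1A2 pathway (16% of clearance) is boosted to 5.3× activity: 0.16 × 5.3 = 0.848.
Non-CYP routes (24%) are unchanged.
CL_new/CL_old = 1.14 + 0.848 + 0.24 = 2.228.
Because systemic exposure varies inversely with clearance, the combined effect is 1 / 2.228 = 0.449.

0.449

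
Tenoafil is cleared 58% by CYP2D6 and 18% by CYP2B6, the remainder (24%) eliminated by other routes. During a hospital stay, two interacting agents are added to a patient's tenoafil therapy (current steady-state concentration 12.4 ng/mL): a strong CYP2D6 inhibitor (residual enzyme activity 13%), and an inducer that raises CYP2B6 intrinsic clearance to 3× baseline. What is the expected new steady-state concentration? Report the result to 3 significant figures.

14.5 ng/mL

The CYP2D6 pathway (58% of clearance) drops to 0.13× activity: 0.58 × 0.13 = 0.0754.
The CYP2B6 pathway (18% of clearance) is boosted to 3× activity: 0.18 × 3 = 0.54.
Non-CYP routes (24%) are unchanged.
New clearance relative to baseline: 0.0754 + 0.54 + 0.24 = 0.8554.
New steady-state concentration = 12.4 / 0.8554 = 14.5 ng/mL (concentration scales inversely with clearance).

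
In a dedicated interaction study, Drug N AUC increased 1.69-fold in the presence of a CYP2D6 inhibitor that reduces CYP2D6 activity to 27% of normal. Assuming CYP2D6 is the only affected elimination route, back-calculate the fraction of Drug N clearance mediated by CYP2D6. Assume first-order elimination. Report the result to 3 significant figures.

0.559

CL'/CL = 1 / 1.69 = 0.5917
0.27·fm + (1 − fm) = 0.5917
fm = (0.5917 − 1) / (0.27 − 1) = 0.559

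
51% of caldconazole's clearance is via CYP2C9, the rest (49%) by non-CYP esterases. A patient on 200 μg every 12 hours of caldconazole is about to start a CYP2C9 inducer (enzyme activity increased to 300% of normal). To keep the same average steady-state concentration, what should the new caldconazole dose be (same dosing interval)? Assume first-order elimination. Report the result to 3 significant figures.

404 μg

The CYP2C9 pathway (51% of clearance) increases to 3× activity: 0.51 × 3 = 1.53.
Non-CYP routes (49%) are unchanged.
Relative clearance = 1.53 + 0.49 = 2.02.
To maintain the same steady-state level, dose must scale with clearance: new dose = 200 × 2.02 = 404 μg.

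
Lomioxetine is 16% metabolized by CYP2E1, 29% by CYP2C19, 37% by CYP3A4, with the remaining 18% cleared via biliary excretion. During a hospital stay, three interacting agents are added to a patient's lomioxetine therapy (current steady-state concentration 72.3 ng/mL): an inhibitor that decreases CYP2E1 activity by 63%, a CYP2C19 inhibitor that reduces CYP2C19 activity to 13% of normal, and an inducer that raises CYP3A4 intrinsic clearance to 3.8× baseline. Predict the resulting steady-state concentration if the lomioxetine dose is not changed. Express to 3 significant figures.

The CYP2E1 pathway (16% of clearance) falls to 0.37× activity: 0.16 × 0.37 = 0.0592.
The CYP2C19 pathway (29% of clearance) falls to 0.13× activity: 0.29 × 0.13 = 0.0377.
The CYP3A4 pathway (37% of clearance) increases to 3.8× activity: 0.37 × 3.8 = 1.406.
The remaining 18% of clearance is unaffected.
CL_new/CL_old = 0.0592 + 0.0377 + 1.406 + 0.18 = 1.6829.
Steady-state concentration ∝ 1/CL: new value = 72.3 / 1.6829 = 43.0 ng/mL.

43.0 ng/mL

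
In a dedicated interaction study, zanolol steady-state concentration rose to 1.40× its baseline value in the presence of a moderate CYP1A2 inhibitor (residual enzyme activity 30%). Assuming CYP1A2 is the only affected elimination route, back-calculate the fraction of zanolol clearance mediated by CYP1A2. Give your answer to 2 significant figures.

CL'/CL = 1 / 1.40 = 0.7143
0.3·fm + (1 − fm) = 0.7143
fm = (0.7143 − 1) / (0.3 − 1) = 0.41

0.41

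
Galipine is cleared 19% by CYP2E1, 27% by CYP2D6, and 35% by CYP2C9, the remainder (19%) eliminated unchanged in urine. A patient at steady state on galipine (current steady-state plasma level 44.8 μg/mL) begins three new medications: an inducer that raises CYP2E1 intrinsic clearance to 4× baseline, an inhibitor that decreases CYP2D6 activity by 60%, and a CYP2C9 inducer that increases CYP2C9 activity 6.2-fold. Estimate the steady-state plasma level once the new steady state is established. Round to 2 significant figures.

14 μg/mL

CYP2E1: 0.19 × 4 = 0.76
CYP2D6: 0.27 × 0.4 = 0.108
CYP2C9: 0.35 × 6.2 = 2.17
Other: 0.19 (unchanged)
New clearance relative to baseline: 0.76 + 0.108 + 2.17 + 0.19 = 3.228.
Dividing the baseline by the relative clearance: 44.8 / 3.228 = 14 μg/mL.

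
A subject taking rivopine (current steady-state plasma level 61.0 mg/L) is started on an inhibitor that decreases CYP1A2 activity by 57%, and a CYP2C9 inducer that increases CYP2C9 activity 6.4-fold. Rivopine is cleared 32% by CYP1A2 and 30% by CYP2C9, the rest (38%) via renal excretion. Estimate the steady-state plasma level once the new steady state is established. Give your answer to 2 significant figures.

25 mg/L

CYP1A2: 0.32 × 0.43 = 0.1376
CYP2C9: 0.3 × 6.4 = 1.92
Other: 0.38 (unchanged)
Relative clearance = 0.1376 + 1.92 + 0.38 = 2.4376.
New steady-state plasma level = 61.0 / 2.4376 = 25 mg/L (concentration scales inversely with clearance).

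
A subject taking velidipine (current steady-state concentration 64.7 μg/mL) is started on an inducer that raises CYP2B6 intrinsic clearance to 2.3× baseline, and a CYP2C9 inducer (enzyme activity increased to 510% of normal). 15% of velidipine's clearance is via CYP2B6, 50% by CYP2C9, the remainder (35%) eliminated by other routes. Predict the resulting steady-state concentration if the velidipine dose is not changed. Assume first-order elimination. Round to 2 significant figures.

20 μg/mL

CYP2B6: 0.15 × 2.3 = 0.345
CYP2C9: 0.5 × 5.1 = 2.55
Other: 0.35 (unchanged)
New clearance relative to baseline: 0.345 + 2.55 + 0.35 = 3.245.
New steady-state concentration = 64.7 / 3.245 = 20 μg/mL (concentration scales inversely with clearance).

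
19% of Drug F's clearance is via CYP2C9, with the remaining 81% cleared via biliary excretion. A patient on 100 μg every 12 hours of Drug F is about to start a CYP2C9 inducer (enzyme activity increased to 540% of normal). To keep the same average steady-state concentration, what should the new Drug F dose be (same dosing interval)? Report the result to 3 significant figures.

The CYP2C9 pathway (19% of clearance) increases to 5.4× activity: 0.19 × 5.4 = 1.026.
Non-CYP routes (81%) are unchanged.
New clearance relative to baseline: 1.026 + 0.81 = 1.836.
Exposure is unchanged when dose changes in proportion to clearance. New dose = 100 μg × 1.836 = 184 μg.

184 μg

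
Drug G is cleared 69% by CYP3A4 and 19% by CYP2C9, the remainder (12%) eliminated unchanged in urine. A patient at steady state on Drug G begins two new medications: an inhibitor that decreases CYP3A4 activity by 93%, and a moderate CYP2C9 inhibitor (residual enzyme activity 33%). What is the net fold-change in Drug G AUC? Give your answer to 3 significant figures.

4.33

The CYP3A4 pathway (69% of clearance) falls to 0.07× activity: 0.69 × 0.07 = 0.0483.
The CYP2C9 pathway (19% of clearance) drops to 0.33× activity: 0.19 × 0.33 = 0.0627.
Non-CYP routes (12%) are unchanged.
CL_new/CL_old = 0.0483 + 0.0627 + 0.12 = 0.231.
AUC ∝ 1/CL: fold-change = 1 / 0.231 = 4.33.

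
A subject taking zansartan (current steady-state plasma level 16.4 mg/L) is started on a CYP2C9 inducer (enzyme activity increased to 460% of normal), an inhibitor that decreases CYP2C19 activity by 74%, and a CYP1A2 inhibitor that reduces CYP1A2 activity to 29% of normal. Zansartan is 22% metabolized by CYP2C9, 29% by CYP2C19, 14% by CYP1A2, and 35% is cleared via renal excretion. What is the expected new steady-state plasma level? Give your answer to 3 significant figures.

The CYP2C9 pathway (22% of clearance) rises to 4.6× activity: 0.22 × 4.6 = 1.012.
The CYP2C19 pathway (29% of clearance) falls to 0.26× activity: 0.29 × 0.26 = 0.0754.
The CYP1A2 pathway (14% of clearance) drops to 0.29× activity: 0.14 × 0.29 = 0.0406.
Non-CYP routes (35%) are unchanged.
New clearance relative to baseline: 1.012 + 0.0754 + 0.0406 + 0.35 = 1.478.
Steady-state plasma level ∝ 1/CL: new value = 16.4 / 1.478 = 11.1 mg/L.

11.1 mg/L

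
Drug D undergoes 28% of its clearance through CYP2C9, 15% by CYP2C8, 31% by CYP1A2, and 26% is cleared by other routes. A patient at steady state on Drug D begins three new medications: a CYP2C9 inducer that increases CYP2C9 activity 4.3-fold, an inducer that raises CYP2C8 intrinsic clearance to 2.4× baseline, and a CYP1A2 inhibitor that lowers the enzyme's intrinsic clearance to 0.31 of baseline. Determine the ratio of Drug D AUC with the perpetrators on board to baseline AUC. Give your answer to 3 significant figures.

0.521

The CYP2C9 pathway (28% of clearance) increases to 4.3× activity: 0.28 × 4.3 = 1.204.
The CYP2C8 pathway (15% of clearance) is boosted to 2.4× activity: 0.15 × 2.4 = 0.36.
The CYP1A2 pathway (31% of clearance) is reduced to 0.31× activity: 0.31 × 0.31 = 0.0961.
The remaining 26% of clearance is unaffected.
CL_new/CL_old = 1.204 + 0.36 + 0.0961 + 0.26 = 1.9201.
Because AUC varies inversely with clearance, the combined effect is 1 / 1.9201 = 0.521.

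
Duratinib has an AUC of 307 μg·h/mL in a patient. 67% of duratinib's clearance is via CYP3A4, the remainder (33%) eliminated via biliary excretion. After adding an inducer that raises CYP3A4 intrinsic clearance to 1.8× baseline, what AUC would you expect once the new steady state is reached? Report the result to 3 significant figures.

The CYP3A4 pathway (67% of clearance) is boosted to 1.8× activity: 0.67 × 1.8 = 1.206.
The remaining 33% of clearance is unaffected.
New clearance relative to baseline: 1.206 + 0.33 = 1.536.
AUC ∝ 1/CL, so new value = 307 / 1.536 = 200 μg·h/mL.

200 μg·h/mL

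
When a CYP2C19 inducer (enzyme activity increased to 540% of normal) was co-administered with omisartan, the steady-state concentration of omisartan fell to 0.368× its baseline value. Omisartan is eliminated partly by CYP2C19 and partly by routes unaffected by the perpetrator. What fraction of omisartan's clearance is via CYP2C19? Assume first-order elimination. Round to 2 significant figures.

0.39

CL'/CL = 1 / 0.368 = 2.717
5.4·fm + (1 − fm) = 2.717
fm = (2.717 − 1) / (5.4 − 1) = 0.39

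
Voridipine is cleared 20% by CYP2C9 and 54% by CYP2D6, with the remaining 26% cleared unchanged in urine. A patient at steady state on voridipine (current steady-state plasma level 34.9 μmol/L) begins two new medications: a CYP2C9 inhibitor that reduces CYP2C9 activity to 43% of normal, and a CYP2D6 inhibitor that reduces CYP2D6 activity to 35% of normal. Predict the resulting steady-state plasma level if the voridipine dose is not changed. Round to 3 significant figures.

The CYP2C9 pathway (20% of clearance) is reduced to 0.43× activity: 0.2 × 0.43 = 0.086.
The CYP2D6 pathway (54% of clearance) falls to 0.35× activity: 0.54 × 0.35 = 0.189.
Non-CYP routes (26%) are unchanged.
Relative clearance = 0.086 + 0.189 + 0.26 = 0.535.
Steady-state plasma level ∝ 1/CL: new value = 34.9 / 0.535 = 65.2 μmol/L.

65.2 μmol/L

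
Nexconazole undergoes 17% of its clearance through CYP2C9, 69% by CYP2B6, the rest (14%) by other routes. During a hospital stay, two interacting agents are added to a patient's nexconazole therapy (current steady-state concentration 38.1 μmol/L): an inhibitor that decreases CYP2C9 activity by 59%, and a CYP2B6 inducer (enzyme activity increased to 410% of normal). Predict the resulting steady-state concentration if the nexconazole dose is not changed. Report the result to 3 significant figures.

The CYP2C9 pathway (17% of clearance) is reduced to 0.41× activity: 0.17 × 0.41 = 0.0697.
The CYP2B6 pathway (69% of clearance) increases to 4.1× activity: 0.69 × 4.1 = 2.829.
The remaining 14% of clearance is unaffected.
Relative clearance = 0.0697 + 2.829 + 0.14 = 3.0387.
Dividing the baseline by the relative clearance: 38.1 / 3.0387 = 12.5 μmol/L.

12.5 μmol/L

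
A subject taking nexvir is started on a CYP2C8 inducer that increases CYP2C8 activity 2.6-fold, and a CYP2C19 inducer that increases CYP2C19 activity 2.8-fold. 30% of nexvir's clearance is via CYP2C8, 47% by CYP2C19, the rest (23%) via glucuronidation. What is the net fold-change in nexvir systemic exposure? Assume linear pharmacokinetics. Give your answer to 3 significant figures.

0.430

CYP2C8: 0.3 × 2.6 = 0.78
CYP2C19: 0.47 × 2.8 = 1.316
Other: 0.23 (unchanged)
Relative clearance = 0.78 + 1.316 + 0.23 = 2.326.
Systemic exposure ∝ 1/CL: fold-change = 1 / 2.326 = 0.430.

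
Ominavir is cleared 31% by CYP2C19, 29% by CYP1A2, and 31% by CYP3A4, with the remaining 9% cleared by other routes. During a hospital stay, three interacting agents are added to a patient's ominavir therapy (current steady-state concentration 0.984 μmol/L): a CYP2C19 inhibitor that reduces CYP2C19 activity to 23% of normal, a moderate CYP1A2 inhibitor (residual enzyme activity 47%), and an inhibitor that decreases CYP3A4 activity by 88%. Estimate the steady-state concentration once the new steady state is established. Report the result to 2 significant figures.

The CYP2C19 pathway (31% of clearance) drops to 0.23× activity: 0.31 × 0.23 = 0.0713.
The CYP1A2 pathway (29% of clearance) is reduced to 0.47× activity: 0.29 × 0.47 = 0.1363.
The CYP3A4 pathway (31% of clearance) falls to 0.12× activity: 0.31 × 0.12 = 0.0372.
The remaining 9% of clearance is unaffected.
CL_new/CL_old = 0.0713 + 0.1363 + 0.0372 + 0.09 = 0.3348.
Dividing the baseline by the relative clearance: 0.984 / 0.3348 = 2.9 μmol/L.

2.9 μmol/L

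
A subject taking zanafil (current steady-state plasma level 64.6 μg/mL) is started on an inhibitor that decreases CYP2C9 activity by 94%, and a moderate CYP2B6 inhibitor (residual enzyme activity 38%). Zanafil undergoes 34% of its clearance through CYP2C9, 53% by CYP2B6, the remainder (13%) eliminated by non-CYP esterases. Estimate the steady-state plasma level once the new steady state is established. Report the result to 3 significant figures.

The CYP2C9 pathway (34% of clearance) is reduced to 0.06× activity: 0.34 × 0.06 = 0.0204.
The CYP2B6 pathway (53% of clearance) drops to 0.38× activity: 0.53 × 0.38 = 0.2014.
Non-CYP routes (13%) are unchanged.
Relative clearance = 0.0204 + 0.2014 + 0.13 = 0.3518.
Dividing the baseline by the relative clearance: 64.6 / 0.3518 = 184 μg/mL.

184 μg/mL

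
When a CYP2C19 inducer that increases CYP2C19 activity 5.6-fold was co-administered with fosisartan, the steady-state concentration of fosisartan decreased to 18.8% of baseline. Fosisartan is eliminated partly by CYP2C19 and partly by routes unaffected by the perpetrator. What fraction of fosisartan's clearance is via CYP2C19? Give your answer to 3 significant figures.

0.939

Call the CYP2C19 fraction fm. After the interaction, CL_new/CL_old = fm × 5.6 + (1 − fm).
Steady-state concentration ratio = 1 / (new CL fraction), so new CL fraction = 1 / 0.188 = 5.319.
fm × 5.6 + 1 − fm = 5.319  ⇒  fm × (5.6 − 1) = 4.319  ⇒  fm = 0.939.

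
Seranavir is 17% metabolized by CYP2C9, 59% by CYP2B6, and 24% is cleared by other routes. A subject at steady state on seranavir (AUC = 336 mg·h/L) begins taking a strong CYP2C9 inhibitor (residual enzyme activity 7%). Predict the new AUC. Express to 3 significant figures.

399 mg·h/L

CYP2C9: 0.17 × 0.07 = 0.0119
CYP2B6: 0.59 (unchanged)
Other: 0.24 (unchanged)
Relative clearance = 0.0119 + 0.59 + 0.24 = 0.8419.
AUC ∝ 1/CL, so new value = 336 / 0.8419 = 399 mg·h/L.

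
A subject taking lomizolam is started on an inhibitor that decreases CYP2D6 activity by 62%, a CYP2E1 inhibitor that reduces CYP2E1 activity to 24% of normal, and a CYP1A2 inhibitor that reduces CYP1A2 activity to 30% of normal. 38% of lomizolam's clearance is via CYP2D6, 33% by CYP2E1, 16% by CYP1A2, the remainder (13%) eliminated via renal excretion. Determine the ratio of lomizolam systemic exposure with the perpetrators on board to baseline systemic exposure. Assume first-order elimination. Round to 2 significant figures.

2.5

CYP2D6: 0.38 × 0.38 = 0.1444
CYP2E1: 0.33 × 0.24 = 0.0792
CYP1A2: 0.16 × 0.3 = 0.048
Other: 0.13 (unchanged)
Relative clearance = 0.1444 + 0.0792 + 0.048 + 0.13 = 0.4016.
Net systemic exposure ratio = 1 / 0.4016 = 2.5.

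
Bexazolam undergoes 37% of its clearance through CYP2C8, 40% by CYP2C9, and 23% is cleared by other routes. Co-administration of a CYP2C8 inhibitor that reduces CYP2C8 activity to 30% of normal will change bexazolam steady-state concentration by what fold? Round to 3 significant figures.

1.35

The CYP2C8 pathway (37% of clearance) drops to 0.3× activity: 0.37 × 0.3 = 0.111.
CYP2C9 (40%) and the residual 23% are unaffected.
Relative clearance = 0.111 + 0.4 + 0.23 = 0.741.
Steady-state concentration ratio = CL_old/CL_new = 1 / 0.741 = 1.35.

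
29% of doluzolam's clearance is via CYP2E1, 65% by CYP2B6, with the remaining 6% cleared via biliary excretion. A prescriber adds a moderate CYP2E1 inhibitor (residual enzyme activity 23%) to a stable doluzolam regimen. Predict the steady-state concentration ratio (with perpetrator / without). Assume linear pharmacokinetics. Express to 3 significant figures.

CYP2E1: 0.29 × 0.23 = 0.0667
CYP2B6: 0.65 (unchanged)
Other: 0.06 (unchanged)
Relative clearance = 0.0667 + 0.65 + 0.06 = 0.7767.
Steady-state concentration is inversely proportional to clearance, so the fold-change is 1 / 0.7767 = 1.29.

1.29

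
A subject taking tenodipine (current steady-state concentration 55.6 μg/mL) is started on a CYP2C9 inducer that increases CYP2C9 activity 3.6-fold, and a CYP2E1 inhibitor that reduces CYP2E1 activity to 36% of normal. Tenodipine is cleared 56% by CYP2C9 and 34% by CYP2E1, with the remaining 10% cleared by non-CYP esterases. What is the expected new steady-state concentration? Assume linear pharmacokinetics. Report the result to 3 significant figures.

24.8 μg/mL

The CYP2C9 pathway (56% of clearance) rises to 3.6× activity: 0.56 × 3.6 = 2.016.
The CYP2E1 pathway (34% of clearance) drops to 0.36× activity: 0.34 × 0.36 = 0.1224.
Non-CYP routes (10%) are unchanged.
CL_new/CL_old = 2.016 + 0.1224 + 0.1 = 2.2384.
Dividing the baseline by the relative clearance: 55.6 / 2.2384 = 24.8 μg/mL.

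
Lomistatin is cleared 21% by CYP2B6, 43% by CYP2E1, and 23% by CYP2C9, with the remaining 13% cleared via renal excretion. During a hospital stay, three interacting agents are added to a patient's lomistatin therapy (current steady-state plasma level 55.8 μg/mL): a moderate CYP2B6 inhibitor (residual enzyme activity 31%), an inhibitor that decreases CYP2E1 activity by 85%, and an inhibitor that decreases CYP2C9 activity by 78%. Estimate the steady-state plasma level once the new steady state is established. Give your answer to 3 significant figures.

CYP2B6: 0.21 × 0.31 = 0.0651
CYP2E1: 0.43 × 0.15 = 0.0645
CYP2C9: 0.23 × 0.22 = 0.0506
Other: 0.13 (unchanged)
Relative clearance = 0.0651 + 0.0645 + 0.0506 + 0.13 = 0.3102.
Dividing the baseline by the relative clearance: 55.8 / 0.3102 = 180 μg/mL.

180 μg/mL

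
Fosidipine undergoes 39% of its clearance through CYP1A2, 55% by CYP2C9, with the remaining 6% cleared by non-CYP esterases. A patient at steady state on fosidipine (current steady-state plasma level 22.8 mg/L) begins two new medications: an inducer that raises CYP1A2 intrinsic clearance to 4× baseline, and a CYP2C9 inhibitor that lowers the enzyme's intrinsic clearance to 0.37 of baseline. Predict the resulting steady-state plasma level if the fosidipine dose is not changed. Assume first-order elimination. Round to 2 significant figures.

13 mg/L

The CYP1A2 pathway (39% of clearance) rises to 4× activity: 0.39 × 4 = 1.56.
The CYP2C9 pathway (55% of clearance) falls to 0.37× activity: 0.55 × 0.37 = 0.2035.
Non-CYP routes (6%) are unchanged.
CL_new/CL_old = 1.56 + 0.2035 + 0.06 = 1.8235.
Steady-state plasma level ∝ 1/CL: new value = 22.8 / 1.8235 = 13 mg/L.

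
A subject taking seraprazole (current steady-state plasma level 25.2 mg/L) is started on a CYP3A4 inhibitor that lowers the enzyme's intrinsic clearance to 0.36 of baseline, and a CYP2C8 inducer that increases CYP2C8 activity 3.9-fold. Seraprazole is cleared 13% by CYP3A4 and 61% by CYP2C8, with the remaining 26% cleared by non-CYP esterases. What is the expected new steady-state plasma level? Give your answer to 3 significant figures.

9.38 mg/L

CYP3A4: 0.13 × 0.36 = 0.0468
CYP2C8: 0.61 × 3.9 = 2.379
Other: 0.26 (unchanged)
New clearance relative to baseline: 0.0468 + 2.379 + 0.26 = 2.6858.
New steady-state plasma level = 25.2 / 2.6858 = 9.38 mg/L (concentration scales inversely with clearance).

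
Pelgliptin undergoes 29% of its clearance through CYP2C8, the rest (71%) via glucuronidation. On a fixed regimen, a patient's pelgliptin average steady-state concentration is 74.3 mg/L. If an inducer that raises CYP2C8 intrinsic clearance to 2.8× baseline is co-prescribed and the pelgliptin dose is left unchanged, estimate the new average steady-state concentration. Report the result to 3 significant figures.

48.8 mg/L

The CYP2C8 pathway (29% of clearance) increases to 2.8× activity: 0.29 × 2.8 = 0.812.
Non-CYP routes (71%) are unchanged.
CL_new/CL_old = 0.812 + 0.71 = 1.522.
With dosing unchanged, average steady-state concentration scales as 1/CL: 74.3 / 1.522 = 48.8 mg/L.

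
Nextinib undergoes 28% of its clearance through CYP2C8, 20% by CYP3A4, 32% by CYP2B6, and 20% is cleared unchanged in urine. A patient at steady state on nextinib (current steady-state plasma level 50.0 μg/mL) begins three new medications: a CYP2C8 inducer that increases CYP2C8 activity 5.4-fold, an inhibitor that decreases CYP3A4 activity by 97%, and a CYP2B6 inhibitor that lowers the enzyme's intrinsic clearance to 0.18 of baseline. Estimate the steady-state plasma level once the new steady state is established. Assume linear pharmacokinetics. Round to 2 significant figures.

The CYP2C8 pathway (28% of clearance) increases to 5.4× activity: 0.28 × 5.4 = 1.512.
The CYP3A4 pathway (20% of clearance) falls to 0.03× activity: 0.2 × 0.03 = 0.006.
The CYP2B6 pathway (32% of clearance) falls to 0.18× activity: 0.32 × 0.18 = 0.0576.
The remaining 20% of clearance is unaffected.
CL_new/CL_old = 1.512 + 0.006 + 0.0576 + 0.2 = 1.7756.
Dividing the baseline by the relative clearance: 50.0 / 1.7756 = 28 μg/mL.

28 μg/mL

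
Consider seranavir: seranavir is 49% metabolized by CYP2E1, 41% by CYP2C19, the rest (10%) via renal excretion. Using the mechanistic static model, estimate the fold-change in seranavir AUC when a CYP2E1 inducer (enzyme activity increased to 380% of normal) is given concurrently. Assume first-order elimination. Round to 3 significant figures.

CYP2E1: 0.49 × 3.8 = 1.862
CYP2C19: 0.41 (unchanged)
Other: 0.1 (unchanged)
CL_new/CL_old = 1.862 + 0.41 + 0.1 = 2.372.
AUC is inversely proportional to clearance, so the fold-change is 1 / 2.372 = 0.422.

0.422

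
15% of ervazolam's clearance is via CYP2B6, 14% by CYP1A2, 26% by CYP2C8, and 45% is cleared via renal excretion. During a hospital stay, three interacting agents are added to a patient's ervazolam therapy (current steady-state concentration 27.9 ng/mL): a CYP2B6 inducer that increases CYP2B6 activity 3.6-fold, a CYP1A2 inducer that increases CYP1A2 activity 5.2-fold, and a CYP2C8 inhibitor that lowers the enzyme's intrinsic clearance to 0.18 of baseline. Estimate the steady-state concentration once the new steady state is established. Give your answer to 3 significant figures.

15.8 ng/mL

The CYP2B6 pathway (15% of clearance) increases to 3.6× activity: 0.15 × 3.6 = 0.54.
The CYP1A2 pathway (14% of clearance) is boosted to 5.2× activity: 0.14 × 5.2 = 0.728.
The CYP2C8 pathway (26% of clearance) falls to 0.18× activity: 0.26 × 0.18 = 0.0468.
Non-CYP routes (45%) are unchanged.
Relative clearance = 0.54 + 0.728 + 0.0468 + 0.45 = 1.7648.
Dividing the baseline by the relative clearance: 27.9 / 1.7648 = 15.8 ng/mL.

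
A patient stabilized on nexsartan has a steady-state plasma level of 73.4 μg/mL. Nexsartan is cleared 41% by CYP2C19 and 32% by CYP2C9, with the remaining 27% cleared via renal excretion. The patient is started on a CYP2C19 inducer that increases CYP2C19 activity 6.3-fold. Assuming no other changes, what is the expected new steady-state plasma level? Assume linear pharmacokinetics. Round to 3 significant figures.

23.1 μg/mL

The CYP2C19 pathway (41% of clearance) is boosted to 6.3× activity: 0.41 × 6.3 = 2.583.
CYP2C9 (32%) and the residual 27% are unaffected.
New clearance relative to baseline: 2.583 + 0.32 + 0.27 = 3.173.
Steady-state plasma level ∝ 1/CL, so new value = 73.4 / 3.173 = 23.1 μg/mL.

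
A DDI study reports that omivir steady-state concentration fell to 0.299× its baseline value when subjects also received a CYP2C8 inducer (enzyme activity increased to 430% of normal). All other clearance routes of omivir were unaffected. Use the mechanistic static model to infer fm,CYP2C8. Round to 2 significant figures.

CL'/CL = 1 / 0.299 = 3.344
4.3·fm + (1 − fm) = 3.344
fm = (3.344 − 1) / (4.3 − 1) = 0.71

0.71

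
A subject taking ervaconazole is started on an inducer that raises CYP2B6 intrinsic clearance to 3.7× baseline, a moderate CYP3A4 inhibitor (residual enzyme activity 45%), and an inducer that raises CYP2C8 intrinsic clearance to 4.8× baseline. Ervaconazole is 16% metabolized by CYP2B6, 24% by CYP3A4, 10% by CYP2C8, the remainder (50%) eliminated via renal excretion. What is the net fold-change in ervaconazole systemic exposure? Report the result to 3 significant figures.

0.595

CYP2B6: 0.16 × 3.7 = 0.592
CYP3A4: 0.24 × 0.45 = 0.108
CYP2C8: 0.1 × 4.8 = 0.48
Other: 0.5 (unchanged)
CL_new/CL_old = 0.592 + 0.108 + 0.48 + 0.5 = 1.68.
Because systemic exposure varies inversely with clearance, the combined effect is 1 / 1.68 = 0.595.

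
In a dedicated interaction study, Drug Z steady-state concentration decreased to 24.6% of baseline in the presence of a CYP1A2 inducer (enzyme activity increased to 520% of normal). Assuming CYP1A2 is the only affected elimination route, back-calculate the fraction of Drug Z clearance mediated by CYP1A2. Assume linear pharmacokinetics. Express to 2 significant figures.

0.73

Let fm be the CYP1A2 fraction. New clearance relative to baseline = fm × 5.2 + (1 − fm).
Steady-state concentration ratio = 1 / (new CL fraction), so new CL fraction = 1 / 0.246 = 4.065.
fm × 5.2 + 1 − fm = 4.065  ⇒  fm × (5.2 − 1) = 3.065  ⇒  fm = 0.73.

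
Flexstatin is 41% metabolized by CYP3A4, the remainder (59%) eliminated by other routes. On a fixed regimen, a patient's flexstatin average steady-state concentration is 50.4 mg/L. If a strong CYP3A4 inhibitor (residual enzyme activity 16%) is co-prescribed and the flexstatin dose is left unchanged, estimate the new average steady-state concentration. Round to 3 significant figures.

CYP3A4: 0.41 × 0.16 = 0.0656
Other: 0.59 (unchanged)
CL_new/CL_old = 0.0656 + 0.59 = 0.6556.
New average steady-state concentration = baseline ÷ relative clearance = 50.4 / 0.6556 = 76.9 mg/L.

76.9 mg/L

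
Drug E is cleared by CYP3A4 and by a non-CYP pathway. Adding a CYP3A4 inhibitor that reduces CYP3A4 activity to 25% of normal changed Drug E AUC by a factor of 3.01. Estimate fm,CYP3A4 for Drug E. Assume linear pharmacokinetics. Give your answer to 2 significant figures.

Write x for the fraction cleared via CYP3A4. The observed AUC change means clearance fell to 1/3.01 = 0.3322 of baseline.
Only the CYP3A4 route changed, so 0.3322 = x·0.25 + (1 − x), giving x = 0.89.

0.89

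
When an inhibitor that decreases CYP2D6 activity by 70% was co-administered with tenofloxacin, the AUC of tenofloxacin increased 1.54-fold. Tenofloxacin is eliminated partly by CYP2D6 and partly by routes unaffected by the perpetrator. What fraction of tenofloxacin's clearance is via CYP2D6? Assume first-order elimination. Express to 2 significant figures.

Let x = fm,CYP2D6. Because AUC ∝ 1/CL, relative clearance fell to 1/1.54 = 0.6494.
Setting x·0.3 + (1 − x) = 0.6494 and solving: x = (0.6494 − 1)/(0.3 − 1) = 0.50.

0.50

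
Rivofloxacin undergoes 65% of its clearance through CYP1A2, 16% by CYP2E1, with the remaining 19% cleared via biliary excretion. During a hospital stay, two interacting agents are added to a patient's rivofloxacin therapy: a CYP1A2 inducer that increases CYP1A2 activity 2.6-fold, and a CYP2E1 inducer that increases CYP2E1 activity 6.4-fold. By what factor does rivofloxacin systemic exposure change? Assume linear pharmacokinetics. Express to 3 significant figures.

0.344

CYP1A2: 0.65 × 2.6 = 1.69
CYP2E1: 0.16 × 6.4 = 1.024
Other: 0.19 (unchanged)
New clearance relative to baseline: 1.69 + 1.024 + 0.19 = 2.904.
Net systemic exposure ratio = 1 / 2.904 = 0.344.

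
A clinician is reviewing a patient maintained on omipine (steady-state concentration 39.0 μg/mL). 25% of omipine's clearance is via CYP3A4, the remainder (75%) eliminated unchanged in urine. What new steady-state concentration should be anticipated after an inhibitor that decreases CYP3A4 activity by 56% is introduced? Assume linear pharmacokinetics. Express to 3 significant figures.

CYP3A4: 0.25 × 0.44 = 0.11
Other: 0.75 (unchanged)
Relative clearance = 0.11 + 0.75 = 0.86.
Steady-state concentration ∝ 1/CL, so new value = 39.0 / 0.86 = 45.3 μg/mL.

45.3 μg/mL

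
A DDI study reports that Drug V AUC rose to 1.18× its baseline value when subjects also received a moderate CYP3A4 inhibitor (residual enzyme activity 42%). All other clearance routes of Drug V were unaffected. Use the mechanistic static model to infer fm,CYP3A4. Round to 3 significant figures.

Let fm be the CYP3A4 fraction. New clearance relative to baseline = fm × 0.42 + (1 − fm).
AUC ratio = 1 / (new CL fraction), so new CL fraction = 1 / 1.18 = 0.8475.
fm × 0.42 + 1 − fm = 0.8475  ⇒  fm × (0.42 − 1) = −0.1525  ⇒  fm = 0.263.

0.263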